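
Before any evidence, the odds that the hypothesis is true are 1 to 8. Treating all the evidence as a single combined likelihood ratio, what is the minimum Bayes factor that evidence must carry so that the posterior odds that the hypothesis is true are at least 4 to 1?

32

Prior odds = 0.125.
Target odds = 4.
Required Bayes factor = 4 ÷ 0.125 = 32.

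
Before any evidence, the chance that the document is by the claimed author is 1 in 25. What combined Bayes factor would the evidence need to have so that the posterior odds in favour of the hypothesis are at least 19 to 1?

456

Prior odds = 0.04/0.96 = 1/24.
Target odds = 19.
Required Bayes factor = 19 ÷ (1/24) = 456.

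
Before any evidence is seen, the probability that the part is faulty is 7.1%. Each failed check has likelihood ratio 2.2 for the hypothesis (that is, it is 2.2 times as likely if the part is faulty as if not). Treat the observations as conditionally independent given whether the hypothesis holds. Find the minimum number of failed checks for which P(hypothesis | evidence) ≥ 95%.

7

Prior odds: 0.071 ÷ 0.929 = 71/929.
Likelihood ratio per failed check = 2.2.
Target posterior odds = 0.95/0.05 = 19.
Need (71/929) × 2.2ⁿ ≥ 19, i.e. 2.2ⁿ ≥ 17651/71.
2.2⁶ = 1771561/15625 falls short of 17651/71 but 2.2⁷ = 19487171/78125 reaches it, so n = 7.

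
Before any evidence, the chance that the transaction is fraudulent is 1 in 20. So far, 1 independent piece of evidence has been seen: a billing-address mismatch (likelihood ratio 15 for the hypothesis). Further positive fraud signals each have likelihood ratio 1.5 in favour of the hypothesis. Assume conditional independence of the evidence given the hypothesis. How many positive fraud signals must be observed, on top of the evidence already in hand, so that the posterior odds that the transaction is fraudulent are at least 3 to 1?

4

Prior odds = 0.05/0.95 = 1/19.
Bayes factor of the evidence already in hand = 15.
Odds after that evidence = (1/19) × 15 = 15/19.
Target odds = 3.
Need 1.5ⁿ ≥ 3 ÷ (15/19) = 3.8.
1.5³ = 3.375 falls short of 3.8 but 1.5⁴ = 5.0625 reaches it, so n = 4.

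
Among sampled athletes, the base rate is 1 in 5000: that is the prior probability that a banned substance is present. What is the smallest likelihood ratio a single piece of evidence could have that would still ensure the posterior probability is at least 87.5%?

Prior odds = 0.0002/0.9998 = 1/4999.
Target odds = 0.875/0.125 = 7.
Required Bayes factor = 7 ÷ (1/4999) = 34993.

34993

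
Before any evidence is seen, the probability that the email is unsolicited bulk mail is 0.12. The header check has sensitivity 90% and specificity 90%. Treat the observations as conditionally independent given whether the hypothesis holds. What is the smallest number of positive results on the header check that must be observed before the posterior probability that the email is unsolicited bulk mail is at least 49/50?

3

Prior odds = 0.12/0.88 = 3/22.
False-positive rate = 1 − 0.9 = 0.1; likelihood ratio of a positive = 0.9/0.1 = 9.
Target posterior odds = 0.98/0.02 = 49.
Require 9ⁿ ≥ 49 ÷ (3/22) = 1078/3.
9² = 81 falls short of 1078/3 but 9³ = 729 reaches it, so n = 3.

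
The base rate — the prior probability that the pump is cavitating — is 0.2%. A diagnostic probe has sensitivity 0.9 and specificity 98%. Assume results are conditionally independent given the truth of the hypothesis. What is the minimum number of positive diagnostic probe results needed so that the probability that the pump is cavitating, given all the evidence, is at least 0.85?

3

Prior odds: 0.002 ÷ 0.998 = 1/499.
False-positive rate = 1 − 0.98 = 0.02; likelihood ratio of a positive = 0.9/0.02 = 45.
Target odds: 0.85 ÷ 0.15 = 17/3.
Need (1/499) × 45ⁿ ≥ 17/3, i.e. 45ⁿ ≥ 8483/3.
45² = 2025 falls short of 8483/3 but 45³ = 91125 reaches it, so n = 3.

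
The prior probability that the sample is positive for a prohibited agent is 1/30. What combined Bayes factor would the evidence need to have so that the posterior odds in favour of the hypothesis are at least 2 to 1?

Prior odds = (1/30)/(29/30) = 1/29.
Target odds = 2.
Required Bayes factor = 2 ÷ (1/29) = 58.

58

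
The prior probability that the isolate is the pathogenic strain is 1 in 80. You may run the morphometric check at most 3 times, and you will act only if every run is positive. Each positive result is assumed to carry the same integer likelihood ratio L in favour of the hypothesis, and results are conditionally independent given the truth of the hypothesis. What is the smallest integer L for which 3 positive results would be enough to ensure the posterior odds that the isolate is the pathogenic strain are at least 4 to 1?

Prior odds = 0.0125/0.9875 = 1/79.
Target odds = 4.
Need L³ ≥ 4 ÷ (1/79) = 316.
6³ = 216 < 316 ≤ 343 = 7³, so L = 7.

7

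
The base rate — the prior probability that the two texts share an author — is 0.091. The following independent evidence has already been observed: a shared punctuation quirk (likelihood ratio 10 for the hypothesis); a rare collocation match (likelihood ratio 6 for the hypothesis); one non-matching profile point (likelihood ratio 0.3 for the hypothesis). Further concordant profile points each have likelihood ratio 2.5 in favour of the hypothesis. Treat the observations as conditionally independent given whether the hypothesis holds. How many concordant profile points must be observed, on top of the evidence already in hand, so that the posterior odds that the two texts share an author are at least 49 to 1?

Prior odds = 0.091/0.909 = 91/909.
Combined Bayes factor of the evidence already in hand = 10 × 6 × 0.3 = 18.
Odds after that evidence = (91/909) × 18 = 182/101.
Target odds = 49.
Need 2.5ⁿ ≥ 49 ÷ (182/101) = 707/26.
2.5³ = 15.625 falls short of 707/26 but 2.5⁴ = 39.0625 reaches it, so n = 4.

4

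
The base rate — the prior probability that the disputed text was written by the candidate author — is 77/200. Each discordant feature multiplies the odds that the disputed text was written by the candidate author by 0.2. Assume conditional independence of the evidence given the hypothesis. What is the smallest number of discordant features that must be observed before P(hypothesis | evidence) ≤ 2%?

Prior odds: 0.385 ÷ 0.615 = 77/123.
Likelihood ratio per discordant feature = 0.2.
Target posterior odds = 0.02/0.98 = 1/49.
Require 0.2ⁿ ≤ 1/49 ÷ (77/123) = 123/3773.
0.2² = 0.04 is still above 123/3773 but 0.2³ = 0.008 is at or below it, so n = 3.

3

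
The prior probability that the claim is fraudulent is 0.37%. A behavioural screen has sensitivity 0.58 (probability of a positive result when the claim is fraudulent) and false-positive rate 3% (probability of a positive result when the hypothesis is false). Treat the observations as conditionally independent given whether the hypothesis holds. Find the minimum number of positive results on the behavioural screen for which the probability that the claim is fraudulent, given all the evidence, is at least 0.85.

3

Prior odds = 0.0037/0.9963 = 37/9963.
Likelihood ratio of a positive result = 0.58/0.03 = 58/3.
Target posterior odds = 0.85/0.15 = 17/3.
Need (37/9963) × (58/3)ⁿ ≥ 17/3, i.e. (58/3)ⁿ ≥ 56457/37.
(58/3)² = 3364/9 falls short of 56457/37 but (58/3)³ = 195112/27 reaches it, so n = 3.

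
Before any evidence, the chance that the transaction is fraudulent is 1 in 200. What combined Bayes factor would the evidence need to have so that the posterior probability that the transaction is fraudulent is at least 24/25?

Prior odds = 0.005/0.995 = 1/199.
Target odds = 0.96/0.04 = 24.
Required Bayes factor = 24 ÷ (1/199) = 4776.

4776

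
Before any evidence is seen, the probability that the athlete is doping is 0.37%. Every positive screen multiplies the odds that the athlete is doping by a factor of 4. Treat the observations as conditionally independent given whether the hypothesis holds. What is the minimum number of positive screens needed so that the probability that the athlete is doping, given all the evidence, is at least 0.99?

8

Prior odds = 0.0037/0.9963 = 37/9963.
Likelihood ratio per positive screen = 4.
Target posterior odds = 0.99/0.01 = 99.
Need (37/9963) × 4ⁿ ≥ 99, i.e. 4ⁿ ≥ 986337/37.
4⁷ = 16384 falls short of 986337/37 but 4⁸ = 65536 reaches it, so n = 8.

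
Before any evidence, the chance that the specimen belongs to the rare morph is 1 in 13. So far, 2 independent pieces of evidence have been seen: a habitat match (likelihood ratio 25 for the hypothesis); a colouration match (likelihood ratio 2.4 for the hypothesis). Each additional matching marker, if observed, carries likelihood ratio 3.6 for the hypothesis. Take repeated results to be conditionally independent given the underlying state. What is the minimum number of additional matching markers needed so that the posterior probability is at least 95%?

2

Prior odds = (1/13)/(12/13) = 1/12.
Combined Bayes factor of the evidence already in hand = 25 × 2.4 = 60.
Odds after that evidence = (1/12) × 60 = 5.
Target odds = 0.95/0.05 = 19.
Need 3.6ⁿ ≥ 19 ÷ 5 = 3.8.
3.6¹ = 3.6 falls short of 3.8 but 3.6² = 12.96 reaches it, so n = 2.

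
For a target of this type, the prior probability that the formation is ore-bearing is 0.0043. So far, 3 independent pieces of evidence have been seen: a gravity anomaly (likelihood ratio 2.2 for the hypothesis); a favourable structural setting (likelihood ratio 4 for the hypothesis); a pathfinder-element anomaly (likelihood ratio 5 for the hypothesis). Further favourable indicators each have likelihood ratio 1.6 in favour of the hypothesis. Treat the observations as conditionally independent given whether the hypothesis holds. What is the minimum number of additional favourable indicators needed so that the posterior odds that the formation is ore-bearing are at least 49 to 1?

Prior odds = 0.0043/0.9957 = 43/9957.
Combined Bayes factor of the evidence already in hand = 2.2 × 4 × 5 = 44.
Odds after that evidence = (43/9957) × 44 = 1892/9957.
Target odds = 49.
Need 1.6ⁿ ≥ 49 ÷ (1892/9957) = 487893/1892.
1.6¹¹ ≈175.922 falls short of 487893/1892 but 1.6¹² ≈281.475 reaches it, so n = 12.

12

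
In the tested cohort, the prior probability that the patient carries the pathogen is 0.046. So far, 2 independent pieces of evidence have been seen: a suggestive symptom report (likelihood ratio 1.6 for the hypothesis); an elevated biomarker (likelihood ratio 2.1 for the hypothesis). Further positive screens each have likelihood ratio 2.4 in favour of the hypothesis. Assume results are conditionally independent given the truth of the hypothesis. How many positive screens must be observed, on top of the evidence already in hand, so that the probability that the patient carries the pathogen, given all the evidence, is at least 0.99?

8

Prior odds = 0.046/0.954 = 23/477.
Combined Bayes factor of the evidence already in hand = 1.6 × 2.1 = 3.36.
Odds after that evidence = (23/477) × 3.36 = 644/3975.
Target odds = 0.99/0.01 = 99.
Need 2.4ⁿ ≥ 99 ÷ (644/3975) = 393525/644.
2.4⁷ = 35831808/78125 falls short of 393525/644 but 2.4⁸ = 429981696/390625 reaches it, so n = 8.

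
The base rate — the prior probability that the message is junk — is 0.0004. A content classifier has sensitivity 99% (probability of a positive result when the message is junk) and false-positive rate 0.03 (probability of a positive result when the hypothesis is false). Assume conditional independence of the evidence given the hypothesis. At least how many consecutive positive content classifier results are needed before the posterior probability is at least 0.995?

Prior odds: 0.0004 ÷ 0.9996 = 1/2499.
Likelihood ratio of a positive result = 0.99/0.03 = 33.
Target posterior odds = 0.995/0.005 = 199.
Require 33ⁿ ≥ 199 ÷ (1/2499) = 497301.
33³ = 35937 falls short of 497301 but 33⁴ = 1185921 reaches it, so n = 4.

4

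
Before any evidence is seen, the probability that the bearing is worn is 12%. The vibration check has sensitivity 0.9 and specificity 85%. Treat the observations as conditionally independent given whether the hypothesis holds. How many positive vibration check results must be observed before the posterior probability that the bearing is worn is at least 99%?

Prior odds: 0.12 ÷ 0.88 = 3/22.
False-positive rate = 1 − 0.85 = 0.15; likelihood ratio of a positive = 0.9/0.15 = 6.
Target odds: 0.99 ÷ 0.01 = 99.
Need (3/22) × 6ⁿ ≥ 99, i.e. 6ⁿ ≥ 726.
6³ = 216 falls short of 726 but 6⁴ = 1296 reaches it, so n = 4.

4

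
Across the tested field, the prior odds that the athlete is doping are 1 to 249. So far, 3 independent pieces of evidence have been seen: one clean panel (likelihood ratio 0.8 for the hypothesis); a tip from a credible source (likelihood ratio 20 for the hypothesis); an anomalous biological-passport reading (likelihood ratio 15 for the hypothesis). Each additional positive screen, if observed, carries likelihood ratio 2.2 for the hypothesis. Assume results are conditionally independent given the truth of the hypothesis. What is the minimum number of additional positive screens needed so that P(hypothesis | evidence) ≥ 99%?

Prior odds = 1/249.
Combined Bayes factor of the evidence already in hand = 0.8 × 20 × 15 = 240.
Odds after that evidence = (1/249) × 240 = 80/83.
Target odds = 0.99/0.01 = 99.
Need 2.2ⁿ ≥ 99 ÷ (80/83) = 102.7125.
2.2⁵ = 51.53632 falls short of 102.7125 but 2.2⁶ = 1771561/15625 reaches it, so n = 6.

6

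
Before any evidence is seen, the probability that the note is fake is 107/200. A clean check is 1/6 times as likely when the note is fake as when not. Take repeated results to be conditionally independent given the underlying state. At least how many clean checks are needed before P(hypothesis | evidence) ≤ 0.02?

Prior odds = 0.535/0.465 = 107/93.
Likelihood ratio per clean check = 1/6.
Target posterior odds = 0.02/0.98 = 1/49.
Require (1/6)ⁿ ≤ 1/49 ÷ (107/93) = 93/5243.
(1/6)² = 1/36 is still above 93/5243 but (1/6)³ = 1/216 is at or below it, so n = 3.

3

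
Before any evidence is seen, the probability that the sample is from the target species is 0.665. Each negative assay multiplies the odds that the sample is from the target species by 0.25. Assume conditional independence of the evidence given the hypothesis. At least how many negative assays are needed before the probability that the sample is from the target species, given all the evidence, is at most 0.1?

3

Prior odds: 0.665 ÷ 0.335 = 133/67.
Likelihood ratio per negative assay = 0.25.
Target posterior odds = 0.1/0.9 = 1/9.
Need (133/67) × 0.25ⁿ ≤ 1/9, i.e. 0.25ⁿ ≤ 67/1197.
0.25² = 0.0625 is still above 67/1197 but 0.25³ = 0.015625 is at or below it, so n = 3.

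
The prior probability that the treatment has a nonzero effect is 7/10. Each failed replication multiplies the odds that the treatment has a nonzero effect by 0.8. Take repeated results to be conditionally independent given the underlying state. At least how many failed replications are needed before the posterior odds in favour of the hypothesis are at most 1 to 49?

Prior odds = 0.7/0.3 = 7/3.
Likelihood ratio per failed replication = 0.8.
Target odds = 1/49.
Require 0.8ⁿ ≤ 1/49 ÷ (7/3) = 3/343.
0.8²¹ ≈0.00922337 is still above 3/343 but 0.8²² ≈0.0073787 is at or below it, so n = 22.

22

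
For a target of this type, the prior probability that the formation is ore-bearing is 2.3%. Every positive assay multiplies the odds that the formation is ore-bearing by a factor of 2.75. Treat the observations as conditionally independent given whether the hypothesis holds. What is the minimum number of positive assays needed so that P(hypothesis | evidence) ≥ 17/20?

Prior odds: 0.023 ÷ 0.977 = 23/977.
Likelihood ratio per positive assay = 2.75.
Target odds: 0.85 ÷ 0.15 = 17/3.
Need (23/977) × 2.75ⁿ ≥ 17/3, i.e. 2.75ⁿ ≥ 16609/69.
2.75⁵ = 161051/1024 falls short of 16609/69 but 2.75⁶ = 1771561/4096 reaches it, so n = 6.

6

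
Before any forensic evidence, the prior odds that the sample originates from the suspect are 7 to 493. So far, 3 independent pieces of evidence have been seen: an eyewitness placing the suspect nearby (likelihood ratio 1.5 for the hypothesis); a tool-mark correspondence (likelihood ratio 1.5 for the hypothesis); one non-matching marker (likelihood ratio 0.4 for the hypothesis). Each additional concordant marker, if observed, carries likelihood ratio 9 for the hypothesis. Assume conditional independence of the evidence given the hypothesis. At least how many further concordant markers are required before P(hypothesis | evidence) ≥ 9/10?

3

Prior odds = 7/493.
Combined Bayes factor of the evidence already in hand = 1.5 × 1.5 × 0.4 = 0.9.
Odds after that evidence = (7/493) × 0.9 = 63/4930.
Target odds = 0.9/0.1 = 9.
Need 9ⁿ ≥ 9 ÷ (63/4930) = 4930/7.
9² = 81 falls short of 4930/7 but 9³ = 729 reaches it, so n = 3.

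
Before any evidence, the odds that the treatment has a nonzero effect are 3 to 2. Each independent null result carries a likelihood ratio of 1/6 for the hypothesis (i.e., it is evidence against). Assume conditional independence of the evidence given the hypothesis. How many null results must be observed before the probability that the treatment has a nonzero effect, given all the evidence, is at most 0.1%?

Prior odds = 1.5.
Likelihood ratio per null result = 1/6.
Target odds: 0.001 ÷ 0.999 = 1/999.
Require (1/6)ⁿ ≤ 1/999 ÷ 1.5 = 2/2997.
(1/6)⁴ = 1/1296 is still above 2/2997 but (1/6)⁵ = 1/7776 is at or below it, so n = 5.

5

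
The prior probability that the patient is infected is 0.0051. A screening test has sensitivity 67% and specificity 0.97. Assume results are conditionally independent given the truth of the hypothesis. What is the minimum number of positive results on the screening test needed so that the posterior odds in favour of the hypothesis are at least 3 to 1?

3

Prior odds: 0.0051 ÷ 0.9949 = 51/9949.
False-positive rate = 1 − 0.97 = 0.03; likelihood ratio of a positive = 0.67/0.03 = 67/3.
Target odds = 3.
Need (51/9949) × (67/3)ⁿ ≥ 3, i.e. (67/3)ⁿ ≥ 9949/17.
(67/3)² = 4489/9 falls short of 9949/17 but (67/3)³ = 300763/27 reaches it, so n = 3.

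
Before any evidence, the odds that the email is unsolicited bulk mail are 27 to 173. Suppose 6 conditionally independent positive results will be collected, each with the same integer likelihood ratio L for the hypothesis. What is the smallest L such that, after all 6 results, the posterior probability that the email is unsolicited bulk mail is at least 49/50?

Prior odds = 27/173.
Target odds = 0.98/0.02 = 49.
Need L⁶ ≥ 49 ÷ (27/173) = 8477/27.
2⁶ = 64 < 8477/27 ≤ 729 = 3⁶, so L = 3.

3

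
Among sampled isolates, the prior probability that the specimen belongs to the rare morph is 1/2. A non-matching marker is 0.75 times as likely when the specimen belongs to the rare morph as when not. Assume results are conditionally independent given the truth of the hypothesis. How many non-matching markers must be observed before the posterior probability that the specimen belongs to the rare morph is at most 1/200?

19

Prior odds = 0.5/0.5 = 1.
Likelihood ratio per non-matching marker = 0.75.
Target posterior odds = 0.005/0.995 = 1/199.
Need 1 × 0.75ⁿ ≤ 1/199, i.e. 0.75ⁿ ≤ 1/199.
0.75¹⁸ ≈0.00563771 is still above 1/199 but 0.75¹⁹ ≈0.00422828 is at or below it, so n = 19.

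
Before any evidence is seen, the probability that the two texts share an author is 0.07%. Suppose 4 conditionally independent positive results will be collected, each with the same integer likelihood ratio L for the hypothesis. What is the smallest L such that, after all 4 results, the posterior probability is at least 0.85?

Prior odds = 0.0007/0.9993 = 7/9993.
Target odds = 0.85/0.15 = 17/3.
Need L⁴ ≥ 17/3 ÷ (7/9993) = 56627/7.
9⁴ = 6561 < 56627/7 ≤ 10000 = 10⁴, so L = 10.

10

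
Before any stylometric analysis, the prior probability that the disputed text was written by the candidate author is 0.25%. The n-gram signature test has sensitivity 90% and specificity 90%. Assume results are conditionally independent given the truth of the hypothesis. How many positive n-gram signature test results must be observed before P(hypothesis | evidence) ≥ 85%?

Prior odds = 0.0025/0.9975 = 1/399.
False-positive rate = 1 − 0.9 = 0.1; likelihood ratio of a positive = 0.9/0.1 = 9.
Target posterior odds = 0.85/0.15 = 17/3.
Need (1/399) × 9ⁿ ≥ 17/3, i.e. 9ⁿ ≥ 2261.
9³ = 729 falls short of 2261 but 9⁴ = 6561 reaches it, so n = 4.

4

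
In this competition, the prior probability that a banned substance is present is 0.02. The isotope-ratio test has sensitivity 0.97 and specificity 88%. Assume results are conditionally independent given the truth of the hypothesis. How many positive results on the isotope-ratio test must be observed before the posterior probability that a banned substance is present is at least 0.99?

Prior odds: 0.02 ÷ 0.98 = 1/49.
False-positive rate = 1 − 0.88 = 0.12; likelihood ratio of a positive = 0.97/0.12 = 97/12.
Target posterior odds = 0.99/0.01 = 99.
Require (97/12)ⁿ ≥ 99 ÷ (1/49) = 4851.
(97/12)⁴ = 88529281/20736 falls short of 4851 but (97/12)⁵ ≈34510.6 reaches it, so n = 5.

5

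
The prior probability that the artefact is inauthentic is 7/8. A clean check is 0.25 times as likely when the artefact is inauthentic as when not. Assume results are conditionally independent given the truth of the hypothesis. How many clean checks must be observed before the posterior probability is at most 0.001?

Prior odds = 0.875/0.125 = 7.
Likelihood ratio per clean check = 0.25.
Target posterior odds = 0.001/0.999 = 1/999.
Require 0.25ⁿ ≤ 1/999 ÷ 7 = 1/6993.
0.25⁶ = 1/4096 is still above 1/6993 but 0.25⁷ = 1/16384 is at or below it, so n = 7.

7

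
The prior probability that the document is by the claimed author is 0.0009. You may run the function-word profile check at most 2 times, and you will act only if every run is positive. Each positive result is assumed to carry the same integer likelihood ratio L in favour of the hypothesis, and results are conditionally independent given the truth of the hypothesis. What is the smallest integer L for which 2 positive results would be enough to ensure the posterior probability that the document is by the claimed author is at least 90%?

100

Prior odds = 0.0009/0.9991 = 9/9991.
Target odds = 0.9/0.1 = 9.
Need L² ≥ 9 ÷ (9/9991) = 9991.
99² = 9801 < 9991 ≤ 10000 = 100², so L = 100.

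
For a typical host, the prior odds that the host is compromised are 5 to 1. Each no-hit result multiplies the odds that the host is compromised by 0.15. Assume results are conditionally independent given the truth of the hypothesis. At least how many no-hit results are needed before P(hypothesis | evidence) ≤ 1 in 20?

Prior odds = 5.
Likelihood ratio per no-hit result = 0.15.
Target posterior odds = 0.05/0.95 = 1/19.
Require 0.15ⁿ ≤ 1/19 ÷ 5 = 1/95.
0.15² = 0.0225 is still above 1/95 but 0.15³ = 0.003375 is at or below it, so n = 3.

3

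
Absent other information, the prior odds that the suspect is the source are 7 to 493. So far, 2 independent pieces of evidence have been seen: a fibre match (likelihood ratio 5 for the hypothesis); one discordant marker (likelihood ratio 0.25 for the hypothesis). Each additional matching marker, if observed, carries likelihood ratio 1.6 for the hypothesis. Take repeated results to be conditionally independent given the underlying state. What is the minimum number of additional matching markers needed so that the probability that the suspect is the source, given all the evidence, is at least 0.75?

Prior odds = 7/493.
Combined Bayes factor of the evidence already in hand = 5 × 0.25 = 1.25.
Odds after that evidence = (7/493) × 1.25 = 35/1972.
Target odds = 0.75/0.25 = 3.
Need 1.6ⁿ ≥ 3 ÷ (35/1972) = 5916/35.
1.6¹⁰ ≈109.951 falls short of 5916/35 but 1.6¹¹ ≈175.922 reaches it, so n = 11.

11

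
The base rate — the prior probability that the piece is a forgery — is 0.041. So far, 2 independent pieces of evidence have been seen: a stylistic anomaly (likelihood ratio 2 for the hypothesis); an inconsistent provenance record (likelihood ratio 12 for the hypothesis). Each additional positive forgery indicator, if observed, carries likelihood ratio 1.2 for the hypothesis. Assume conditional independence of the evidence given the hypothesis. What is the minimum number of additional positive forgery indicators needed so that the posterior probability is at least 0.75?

6

Prior odds = 0.041/0.959 = 41/959.
Combined Bayes factor of the evidence already in hand = 2 × 12 = 24.
Odds after that evidence = (41/959) × 24 = 984/959.
Target odds = 0.75/0.25 = 3.
Need 1.2ⁿ ≥ 3 ÷ (984/959) = 959/328.
1.2⁵ = 2.48832 falls short of 959/328 but 1.2⁶ = 46656/15625 reaches it, so n = 6.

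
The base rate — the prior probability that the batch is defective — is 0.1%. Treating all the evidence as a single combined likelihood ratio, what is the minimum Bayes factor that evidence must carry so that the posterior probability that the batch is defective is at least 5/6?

Prior odds = 0.001/0.999 = 1/999.
Target odds = (5/6)/(1/6) = 5.
Required Bayes factor = 5 ÷ (1/999) = 4995.

4995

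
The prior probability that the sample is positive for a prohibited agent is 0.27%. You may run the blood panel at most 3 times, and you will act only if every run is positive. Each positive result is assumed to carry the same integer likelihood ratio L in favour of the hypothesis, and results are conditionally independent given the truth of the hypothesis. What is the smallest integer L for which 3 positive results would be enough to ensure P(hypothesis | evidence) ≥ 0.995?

42

Prior odds = 0.0027/0.9973 = 27/9973.
Target odds = 0.995/0.005 = 199.
Need L³ ≥ 199 ÷ (27/9973) = 1984627/27.
41³ = 68921 < 1984627/27 ≤ 74088 = 42³, so L = 42.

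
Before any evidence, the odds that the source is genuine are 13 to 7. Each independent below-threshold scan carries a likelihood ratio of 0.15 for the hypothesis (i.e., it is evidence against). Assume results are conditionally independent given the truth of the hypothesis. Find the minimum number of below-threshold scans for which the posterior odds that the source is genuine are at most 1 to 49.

Prior odds = 13/7.
Likelihood ratio per below-threshold scan = 0.15.
Target odds = 1/49.
Need (13/7) × 0.15ⁿ ≤ 1/49, i.e. 0.15ⁿ ≤ 1/91.
0.15² = 0.0225 is still above 1/91 but 0.15³ = 0.003375 is at or below it, so n = 3.

3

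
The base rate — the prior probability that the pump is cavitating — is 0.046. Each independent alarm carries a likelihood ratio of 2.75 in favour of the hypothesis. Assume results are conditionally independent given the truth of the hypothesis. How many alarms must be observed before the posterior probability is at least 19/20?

Prior odds: 0.046 ÷ 0.954 = 23/477.
Likelihood ratio per alarm = 2.75.
Target odds: 0.95 ÷ 0.05 = 19.
Need (23/477) × 2.75ⁿ ≥ 19, i.e. 2.75ⁿ ≥ 9063/23.
2.75⁵ = 161051/1024 falls short of 9063/23 but 2.75⁶ = 1771561/4096 reaches it, so n = 6.

6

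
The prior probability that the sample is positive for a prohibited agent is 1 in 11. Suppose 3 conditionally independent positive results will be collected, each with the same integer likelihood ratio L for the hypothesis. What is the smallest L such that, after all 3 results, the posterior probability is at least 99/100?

10

Prior odds = (1/11)/(10/11) = 0.1.
Target odds = 0.99/0.01 = 99.
Need L³ ≥ 99 ÷ 0.1 = 990.
9³ = 729 < 990 ≤ 1000 = 10³, so L = 10.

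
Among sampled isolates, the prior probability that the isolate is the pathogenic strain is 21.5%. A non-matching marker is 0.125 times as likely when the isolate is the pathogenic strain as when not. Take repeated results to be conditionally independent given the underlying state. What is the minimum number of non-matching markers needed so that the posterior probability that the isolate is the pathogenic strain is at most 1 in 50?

2

Prior odds: 0.215 ÷ 0.785 = 43/157.
Likelihood ratio per non-matching marker = 0.125.
Target odds: 0.02 ÷ 0.98 = 1/49.
Require 0.125ⁿ ≤ 1/49 ÷ (43/157) = 157/2107.
0.125¹ = 0.125 is still above 157/2107 but 0.125² = 0.015625 is at or below it, so n = 2.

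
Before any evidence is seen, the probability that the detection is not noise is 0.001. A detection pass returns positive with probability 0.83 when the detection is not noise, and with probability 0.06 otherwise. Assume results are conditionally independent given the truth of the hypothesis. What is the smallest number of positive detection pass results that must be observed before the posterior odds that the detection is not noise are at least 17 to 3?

Prior odds: 0.001 ÷ 0.999 = 1/999.
Likelihood ratio of a positive result = 0.83/0.06 = 83/6.
Target odds = 17/3.
Require (83/6)ⁿ ≥ 17/3 ÷ (1/999) = 5661.
(83/6)³ = 571787/216 falls short of 5661 but (83/6)⁴ = 47458321/1296 reaches it, so n = 4.

4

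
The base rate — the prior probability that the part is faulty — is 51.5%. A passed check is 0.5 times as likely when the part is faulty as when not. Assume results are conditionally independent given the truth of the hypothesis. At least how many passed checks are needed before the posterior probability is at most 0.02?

6

Prior odds: 0.515 ÷ 0.485 = 103/97.
Likelihood ratio per passed check = 0.5.
Target posterior odds = 0.02/0.98 = 1/49.
Require 0.5ⁿ ≤ 1/49 ÷ (103/97) = 97/5047.
0.5⁵ = 0.03125 is still above 97/5047 but 0.5⁶ = 0.015625 is at or below it, so n = 6.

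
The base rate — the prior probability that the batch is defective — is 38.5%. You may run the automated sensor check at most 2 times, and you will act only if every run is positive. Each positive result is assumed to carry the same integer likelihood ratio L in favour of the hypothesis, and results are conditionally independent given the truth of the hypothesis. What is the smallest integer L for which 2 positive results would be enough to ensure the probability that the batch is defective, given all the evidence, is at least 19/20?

Prior odds = 0.385/0.615 = 77/123.
Target odds = 0.95/0.05 = 19.
Need L² ≥ 19 ÷ (77/123) = 2337/77.
5² = 25 < 2337/77 ≤ 36 = 6², so L = 6.

6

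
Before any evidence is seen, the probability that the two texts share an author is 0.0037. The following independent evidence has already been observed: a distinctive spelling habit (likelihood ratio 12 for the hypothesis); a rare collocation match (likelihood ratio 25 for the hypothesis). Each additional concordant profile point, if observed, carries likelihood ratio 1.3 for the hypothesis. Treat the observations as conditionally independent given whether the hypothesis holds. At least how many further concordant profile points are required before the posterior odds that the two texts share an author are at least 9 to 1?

8

Prior odds = 0.0037/0.9963 = 37/9963.
Combined Bayes factor of the evidence already in hand = 12 × 25 = 300.
Odds after that evidence = (37/9963) × 300 = 3700/3321.
Target odds = 9.
Need 1.3ⁿ ≥ 9 ÷ (3700/3321) = 29889/3700.
1.3⁷ = 62748517/10000000 falls short of 29889/3700 but 1.3⁸ = 815730721/100000000 reaches it, so n = 8.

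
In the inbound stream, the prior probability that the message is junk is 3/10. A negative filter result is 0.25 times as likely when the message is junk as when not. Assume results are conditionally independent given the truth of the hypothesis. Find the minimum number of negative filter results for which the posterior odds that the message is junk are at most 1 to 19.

2

Prior odds = 0.3/0.7 = 3/7.
Likelihood ratio per negative filter result = 0.25.
Target odds = 1/19.
Need (3/7) × 0.25ⁿ ≤ 1/19, i.e. 0.25ⁿ ≤ 7/57.
0.25¹ = 0.25 is still above 7/57 but 0.25² = 0.0625 is at or below it, so n = 2.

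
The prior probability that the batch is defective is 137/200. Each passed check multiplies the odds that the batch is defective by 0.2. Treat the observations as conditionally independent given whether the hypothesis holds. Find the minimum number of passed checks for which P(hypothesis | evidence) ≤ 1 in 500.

5

Prior odds = 0.685/0.315 = 137/63.
Likelihood ratio per passed check = 0.2.
Target odds: 0.002 ÷ 0.998 = 1/499.
Need (137/63) × 0.2ⁿ ≤ 1/499, i.e. 0.2ⁿ ≤ 63/68363.
0.2⁴ = 0.0016 is still above 63/68363 but 0.2⁵ = 0.00032 is at or below it, so n = 5.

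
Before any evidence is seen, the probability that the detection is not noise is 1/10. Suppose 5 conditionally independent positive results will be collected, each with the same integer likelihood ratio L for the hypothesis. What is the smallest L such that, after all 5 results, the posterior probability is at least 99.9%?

7

Prior odds = 0.1/0.9 = 1/9.
Target odds = 0.999/0.001 = 999.
Need L⁵ ≥ 999 ÷ (1/9) = 8991.
6⁵ = 7776 < 8991 ≤ 16807 = 7⁵, so L = 7.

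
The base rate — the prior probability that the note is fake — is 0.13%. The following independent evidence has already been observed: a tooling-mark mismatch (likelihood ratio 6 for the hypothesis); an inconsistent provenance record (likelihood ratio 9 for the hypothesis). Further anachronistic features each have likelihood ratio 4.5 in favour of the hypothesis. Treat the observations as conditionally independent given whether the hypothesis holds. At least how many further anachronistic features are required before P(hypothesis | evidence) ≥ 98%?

5

Prior odds = 0.0013/0.9987 = 13/9987.
Combined Bayes factor of the evidence already in hand = 6 × 9 = 54.
Odds after that evidence = (13/9987) × 54 = 234/3329.
Target odds = 0.98/0.02 = 49.
Need 4.5ⁿ ≥ 49 ÷ (234/3329) = 163121/234.
4.5⁴ = 410.0625 falls short of 163121/234 but 4.5⁵ = 1845.28125 reaches it, so n = 5.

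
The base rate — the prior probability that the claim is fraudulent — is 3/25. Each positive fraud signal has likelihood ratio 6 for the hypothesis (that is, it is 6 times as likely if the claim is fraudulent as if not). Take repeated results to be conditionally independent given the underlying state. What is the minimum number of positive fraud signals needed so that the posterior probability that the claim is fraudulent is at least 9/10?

3

Prior odds = 0.12/0.88 = 3/22.
Likelihood ratio per positive fraud signal = 6.
Target odds: 0.9 ÷ 0.1 = 9.
Need (3/22) × 6ⁿ ≥ 9, i.e. 6ⁿ ≥ 66.
6² = 36 falls short of 66 but 6³ = 216 reaches it, so n = 3.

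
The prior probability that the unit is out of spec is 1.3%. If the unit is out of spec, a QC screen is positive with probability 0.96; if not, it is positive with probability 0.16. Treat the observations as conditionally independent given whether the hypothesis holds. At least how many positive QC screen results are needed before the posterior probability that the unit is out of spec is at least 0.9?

Prior odds: 0.013 ÷ 0.987 = 13/987.
Likelihood ratio of a positive = 0.96/0.16 = 6.
Target odds: 0.9 ÷ 0.1 = 9.
Need (13/987) × 6ⁿ ≥ 9, i.e. 6ⁿ ≥ 8883/13.
6³ = 216 falls short of 8883/13 but 6⁴ = 1296 reaches it, so n = 4.

4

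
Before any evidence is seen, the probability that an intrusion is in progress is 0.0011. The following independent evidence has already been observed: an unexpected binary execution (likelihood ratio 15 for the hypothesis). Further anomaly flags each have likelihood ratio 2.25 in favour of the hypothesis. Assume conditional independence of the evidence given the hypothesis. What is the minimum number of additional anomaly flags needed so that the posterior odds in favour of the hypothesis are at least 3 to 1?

Prior odds = 0.0011/0.9989 = 11/9989.
Bayes factor of the evidence already in hand = 15.
Odds after that evidence = (11/9989) × 15 = 165/9989.
Target odds = 3.
Need 2.25ⁿ ≥ 3 ÷ (165/9989) = 9989/55.
2.25⁶ = 531441/4096 falls short of 9989/55 but 2.25⁷ = 4782969/16384 reaches it, so n = 7.

7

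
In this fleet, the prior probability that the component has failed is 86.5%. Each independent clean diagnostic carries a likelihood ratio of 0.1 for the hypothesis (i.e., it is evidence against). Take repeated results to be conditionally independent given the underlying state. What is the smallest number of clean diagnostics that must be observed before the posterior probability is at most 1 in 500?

Prior odds: 0.865 ÷ 0.135 = 173/27.
Likelihood ratio per clean diagnostic = 0.1.
Target posterior odds = 0.002/0.998 = 1/499.
Need (173/27) × 0.1ⁿ ≤ 1/499, i.e. 0.1ⁿ ≤ 27/86327.
0.1³ = 0.001 is still above 27/86327 but 0.1⁴ = 0.0001 is at or below it, so n = 4.

4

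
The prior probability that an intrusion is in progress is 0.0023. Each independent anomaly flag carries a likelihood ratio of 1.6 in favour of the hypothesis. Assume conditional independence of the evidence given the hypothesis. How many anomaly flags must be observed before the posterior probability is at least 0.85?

17

Prior odds: 0.0023 ÷ 0.9977 = 23/9977.
Likelihood ratio per anomaly flag = 1.6.
Target posterior odds = 0.85/0.15 = 17/3.
Need (23/9977) × 1.6ⁿ ≥ 17/3, i.e. 1.6ⁿ ≥ 169609/69.
1.6¹⁶ ≈1844.67 falls short of 169609/69 but 1.6¹⁷ ≈2951.48 reaches it, so n = 17.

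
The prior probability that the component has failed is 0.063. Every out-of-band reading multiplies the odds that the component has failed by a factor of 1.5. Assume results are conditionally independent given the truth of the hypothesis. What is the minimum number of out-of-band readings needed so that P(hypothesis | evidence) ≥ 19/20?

14

Prior odds = 0.063/0.937 = 63/937.
Likelihood ratio per out-of-band reading = 1.5.
Target posterior odds = 0.95/0.05 = 19.
Need (63/937) × 1.5ⁿ ≥ 19, i.e. 1.5ⁿ ≥ 17803/63.
1.5¹³ = 1594323/8192 falls short of 17803/63 but 1.5¹⁴ = 4782969/16384 reaches it, so n = 14.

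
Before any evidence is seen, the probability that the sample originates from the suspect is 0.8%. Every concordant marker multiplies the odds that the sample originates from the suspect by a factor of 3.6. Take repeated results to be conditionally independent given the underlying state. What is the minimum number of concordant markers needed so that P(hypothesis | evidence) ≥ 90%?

6

Prior odds = 0.008/0.992 = 1/124.
Likelihood ratio per concordant marker = 3.6.
Target posterior odds = 0.9/0.1 = 9.
Need (1/124) × 3.6ⁿ ≥ 9, i.e. 3.6ⁿ ≥ 1116.
3.6⁵ = 604.66176 falls short of 1116 but 3.6⁶ = 34012224/15625 reaches it, so n = 6.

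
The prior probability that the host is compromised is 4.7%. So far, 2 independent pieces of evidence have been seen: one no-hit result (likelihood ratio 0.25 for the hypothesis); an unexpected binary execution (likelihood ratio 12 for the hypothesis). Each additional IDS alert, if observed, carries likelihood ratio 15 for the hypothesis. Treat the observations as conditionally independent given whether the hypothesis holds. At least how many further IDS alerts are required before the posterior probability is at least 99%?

3

Prior odds = 0.047/0.953 = 47/953.
Combined Bayes factor of the evidence already in hand = 0.25 × 12 = 3.
Odds after that evidence = (47/953) × 3 = 141/953.
Target odds = 0.99/0.01 = 99.
Need 15ⁿ ≥ 99 ÷ (141/953) = 31449/47.
15² = 225 falls short of 31449/47 but 15³ = 3375 reaches it, so n = 3.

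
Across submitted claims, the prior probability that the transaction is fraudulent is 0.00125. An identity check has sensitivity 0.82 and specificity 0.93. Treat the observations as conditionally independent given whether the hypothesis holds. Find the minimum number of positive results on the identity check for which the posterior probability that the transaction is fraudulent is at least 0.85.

Prior odds = 0.00125/0.99875 = 1/799.
False-positive rate = 1 − 0.93 = 0.07; likelihood ratio of a positive = 0.82/0.07 = 82/7.
Target posterior odds = 0.85/0.15 = 17/3.
Need (1/799) × (82/7)ⁿ ≥ 17/3, i.e. (82/7)ⁿ ≥ 13583/3.
(82/7)³ = 551368/343 falls short of 13583/3 but (82/7)⁴ = 45212176/2401 reaches it, so n = 4.

4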